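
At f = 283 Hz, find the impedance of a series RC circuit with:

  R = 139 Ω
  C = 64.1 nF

Step 1 — Angular frequency: ω = 2π·f = 2π·283 = 1778 rad/s.
Step 2 — Component impedances:
  R: Z = R = 139 Ω
  C: Z = 1/(jωC) = -j/(ω·C) = 0 - j8774 Ω
Step 3 — Series combination: Z_total = R + C = 139 - j8774 Ω = 8775∠-89.1° Ω.

Z = 139 - j8774 Ω = 8775∠-89.1° Ω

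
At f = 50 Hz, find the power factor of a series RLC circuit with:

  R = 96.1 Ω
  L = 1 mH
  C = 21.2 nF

Step 1 — Angular frequency: ω = 2π·f = 2π·50 = 314.2 rad/s.
Step 2 — Component impedances:
  R: Z = R = 96.1 Ω
  L: Z = jωL = j·314.2·0.001 = 0 + j0.3142 Ω
  C: Z = 1/(jωC) = -j/(ω·C) = 0 - j1.501e+05 Ω
Step 3 — Series combination: Z_total = R + L + C = 96.1 - j1.501e+05 Ω = 1.501e+05∠-90.0° Ω.
Step 4 — Power factor: PF = cos(φ) = Re(Z)/|Z| = 96.1/1.5015e+05 = 0.00064.
Step 5 — Type: Im(Z) = -1.501e+05 ⇒ leading (phase φ = -90.0°).

PF = 0.00064 (leading, φ = -90.0°)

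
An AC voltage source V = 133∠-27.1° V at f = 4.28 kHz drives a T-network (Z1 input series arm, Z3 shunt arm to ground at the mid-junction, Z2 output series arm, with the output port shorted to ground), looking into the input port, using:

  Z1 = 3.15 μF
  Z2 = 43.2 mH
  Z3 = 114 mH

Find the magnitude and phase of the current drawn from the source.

Step 1 — Angular frequency: ω = 2π·f = 2π·4280 = 2.689e+04 rad/s.
Step 2 — Component impedances:
  Z1: Z = 1/(jωC) = -j/(ω·C) = 0 - j11.8 Ω
  Z2: Z = jωL = j·2.689e+04·0.0432 = 0 + j1162 Ω
  Z3: Z = jωL = j·2.689e+04·0.114 = 0 + j3066 Ω
Step 3 — With the output port shorted to ground, the output series arm Z2 runs from the junction to ground; the shunt arm Z3 also runs from the junction to ground. They appear in parallel: Z3 || Z2 = 0 + j842.5 Ω.
Step 4 — Series with input arm Z1: Z_in = Z1 + (Z3 || Z2) = 0 + j830.7 Ω = 830.7∠90.0° Ω.
Step 5 — Source phasor: V = 133∠-27.1° V = 118.4 - j60.59 V.
Step 6 — Ohm's law: I = V / Z_total = (118.4 - j60.59) / (0 + j830.7) = -0.07294 - j0.1425 A.
Step 7 — Convert to polar: |I| = 0.1601 A, ∠I = -117.1°.

I = 0.1601∠-117.1° A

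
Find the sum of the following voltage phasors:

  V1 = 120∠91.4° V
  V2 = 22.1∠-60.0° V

Step 1 — Convert each phasor to rectangular form:
  V1 = 120·(cos(91.4°) + j·sin(91.4°)) = -2.932 + j120 V
  V2 = 22.1·(cos(-60.0°) + j·sin(-60.0°)) = 11.05 - j19.14 V
Step 2 — Sum components: V_total = 8.118 + j100.8 V.
Step 3 — Convert to polar: |V_total| = 101.2 V, ∠V_total = 85.4°.

V_total = 101.2∠85.4° V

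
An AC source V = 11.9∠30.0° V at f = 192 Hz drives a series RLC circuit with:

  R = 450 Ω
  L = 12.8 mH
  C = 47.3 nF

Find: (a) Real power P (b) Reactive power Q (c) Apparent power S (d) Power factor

Step 1 — Angular frequency: ω = 2π·f = 2π·192 = 1206 rad/s.
Step 2 — Component impedances:
  R: Z = R = 450 Ω
  L: Z = jωL = j·1206·0.0128 = 0 + j15.44 Ω
  C: Z = 1/(jωC) = -j/(ω·C) = 0 - j1.752e+04 Ω
Step 3 — Series combination: Z_total = R + L + C = 450 - j1.751e+04 Ω = 1.752e+04∠-88.5° Ω.
Step 4 — Source phasor: V = 11.9∠30.0° V = 10.31 + j5.95 V.
Step 5 — Current: I = V / Z = -0.0003245 + j0.0005969 A = 0.0006794∠118.5° A.
Step 6 — Complex power: S = V·I* = 0.0002077 - j0.008082 VA.
Step 7 — Real power: P = Re(S) = 0.0002077 W.
Step 8 — Reactive power: Q = Im(S) = -0.008082 VAR.
Step 9 — Apparent power: |S| = 0.008085 VA.
Step 10 — Power factor: PF = P/|S| = 0.02569 (leading).

(a) P = 0.0002077 W  (b) Q = -0.008082 VAR  (c) S = 0.008085 VA  (d) PF = 0.02569 (leading)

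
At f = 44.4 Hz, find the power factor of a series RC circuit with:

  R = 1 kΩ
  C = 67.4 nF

Step 1 — Angular frequency: ω = 2π·f = 2π·44.4 = 279 rad/s.
Step 2 — Component impedances:
  R: Z = R = 1000 Ω
  C: Z = 1/(jωC) = -j/(ω·C) = 0 - j5.318e+04 Ω
Step 3 — Series combination: Z_total = R + C = 1000 - j5.318e+04 Ω = 5.319e+04∠-88.9° Ω.
Step 4 — Power factor: PF = cos(φ) = Re(Z)/|Z| = 1000/5.319e+04 = 0.0188.
Step 5 — Type: Im(Z) = -5.318e+04 ⇒ leading (phase φ = -88.9°).

PF = 0.0188 (leading, φ = -88.9°)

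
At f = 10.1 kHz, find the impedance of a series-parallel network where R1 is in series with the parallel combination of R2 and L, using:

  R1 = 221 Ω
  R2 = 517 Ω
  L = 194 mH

Step 1 — Angular frequency: ω = 2π·f = 2π·1.01e+04 = 6.346e+04 rad/s.
Step 2 — Component impedances:
  R1: Z = R = 221 Ω
  R2: Z = R = 517 Ω
  L: Z = jωL = j·6.346e+04·0.194 = 0 + j1.231e+04 Ω
Step 3 — Parallel branch: R2 || L = 1/(1/R2 + 1/L) = 516.1 + j21.67 Ω.
Step 4 — Series with R1: Z_total = R1 + (R2 || L) = 737.1 + j21.67 Ω = 737.4∠1.7° Ω.

Z = 737.1 + j21.67 Ω = 737.4∠1.7° Ω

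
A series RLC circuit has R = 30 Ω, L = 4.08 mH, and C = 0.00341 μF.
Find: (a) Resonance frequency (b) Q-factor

Step 1 — Resonance condition Im(Z)=0 gives ω₀ = 1/√(LC).
Step 2 — ω₀ = 1/√(0.00408·3.41e-09) = 2.681e+05 rad/s.
Step 3 — f₀ = ω₀/(2π) = 4.267e+04 Hz.
Step 4 — Series Q: Q = ω₀L/R = 2.681e+05·0.00408/30 = 36.46.

(a) f₀ = 4.267e+04 Hz  (b) Q = 36.46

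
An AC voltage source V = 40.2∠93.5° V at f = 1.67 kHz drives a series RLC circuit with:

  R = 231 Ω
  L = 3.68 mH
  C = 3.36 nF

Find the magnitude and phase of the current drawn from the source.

Step 1 — Angular frequency: ω = 2π·f = 2π·1670 = 1.049e+04 rad/s.
Step 2 — Component impedances:
  R: Z = R = 231 Ω
  L: Z = jωL = j·1.049e+04·0.00368 = 0 + j38.61 Ω
  C: Z = 1/(jωC) = -j/(ω·C) = 0 - j2.836e+04 Ω
Step 3 — Series combination: Z_total = R + L + C = 231 - j2.833e+04 Ω = 2.833e+04∠-89.5° Ω.
Step 4 — Source phasor: V = 40.2∠93.5° V = -2.454 + j40.13 V.
Step 5 — Ohm's law: I = V / Z_total = (-2.454 + j40.13) / (231 - j2.833e+04) = -0.001417 - j7.508e-05 A.
Step 6 — Convert to polar: |I| = 0.001419 A, ∠I = -177.0°.

I = 0.001419∠-177.0° A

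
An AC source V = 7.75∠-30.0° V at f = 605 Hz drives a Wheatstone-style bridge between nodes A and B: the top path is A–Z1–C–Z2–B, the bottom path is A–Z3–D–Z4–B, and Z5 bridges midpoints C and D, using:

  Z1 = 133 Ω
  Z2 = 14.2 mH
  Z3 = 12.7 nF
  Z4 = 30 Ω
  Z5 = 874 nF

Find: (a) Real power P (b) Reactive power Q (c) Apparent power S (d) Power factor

Step 1 — Angular frequency: ω = 2π·f = 2π·605 = 3801 rad/s.
Step 2 — Component impedances:
  Z1: Z = R = 133 Ω
  Z2: Z = jωL = j·3801·0.0142 = 0 + j53.98 Ω
  Z3: Z = 1/(jωC) = -j/(ω·C) = 0 - j2.071e+04 Ω
  Z4: Z = R = 30 Ω
  Z5: Z = 1/(jωC) = -j/(ω·C) = 0 - j301 Ω
Step 3 — Bridge requires nodal analysis (the Z5 bridge couples midpoints C and D, so the two paths cannot be reduced to a simple series/parallel combination). Setting node B to ground and injecting 1 A at node A, the 3-node admittance system at A, C, D solves to V_A = Z_AB = 135.3 + j64.84 Ω = 150∠25.6° Ω.
Step 4 — Source phasor: V = 7.75∠-30.0° V = 6.712 - j3.875 V.
Step 5 — Current: I = V / Z = 0.02918 - j0.04263 A = 0.05166∠-55.6° A.
Step 6 — Complex power: S = V·I* = 0.361 + j0.173 VA.
Step 7 — Real power: P = Re(S) = 0.361 W.
Step 8 — Reactive power: Q = Im(S) = 0.173 VAR.
Step 9 — Apparent power: |S| = 0.4004 VA.
Step 10 — Power factor: PF = P/|S| = 0.9018 (lagging).

(a) P = 0.361 W  (b) Q = 0.173 VAR  (c) S = 0.4004 VA  (d) PF = 0.9018 (lagging)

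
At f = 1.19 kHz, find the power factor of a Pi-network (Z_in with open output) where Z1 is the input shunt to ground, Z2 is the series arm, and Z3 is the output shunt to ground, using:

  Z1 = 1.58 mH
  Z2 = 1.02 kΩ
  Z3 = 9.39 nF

Step 1 — Angular frequency: ω = 2π·f = 2π·1190 = 7477 rad/s.
Step 2 — Component impedances:
  Z1: Z = jωL = j·7477·0.00158 = 0 + j11.81 Ω
  Z2: Z = R = 1020 Ω
  Z3: Z = 1/(jωC) = -j/(ω·C) = 0 - j1.424e+04 Ω
Step 3 — With open output, the series arm Z2 and the output shunt Z3 appear in series to ground: Z2 + Z3 = 1020 - j1.424e+04 Ω.
Step 4 — Parallel with input shunt Z1: Z_in = Z1 || (Z2 + Z3) = 0.0006993 + j11.82 Ω = 11.82∠90.0° Ω.
Step 5 — Power factor: PF = cos(φ) = Re(Z)/|Z| = 0.000699276/11.8234 = 5.914e-05.
Step 6 — Type: Im(Z) = 11.82 ⇒ lagging (phase φ = 90.0°).

PF = 5.914e-05 (lagging, φ = 90.0°)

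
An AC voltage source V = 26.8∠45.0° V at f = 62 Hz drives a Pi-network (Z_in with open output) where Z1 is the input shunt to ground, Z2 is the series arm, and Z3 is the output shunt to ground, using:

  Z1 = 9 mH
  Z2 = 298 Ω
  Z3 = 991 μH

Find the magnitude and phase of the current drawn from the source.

Step 1 — Angular frequency: ω = 2π·f = 2π·62 = 389.6 rad/s.
Step 2 — Component impedances:
  Z1: Z = jωL = j·389.6·0.009 = 0 + j3.506 Ω
  Z2: Z = R = 298 Ω
  Z3: Z = jωL = j·389.6·0.000991 = 0 + j0.3861 Ω
Step 3 — With open output, the series arm Z2 and the output shunt Z3 appear in series to ground: Z2 + Z3 = 298 + j0.3861 Ω.
Step 4 — Parallel with input shunt Z1: Z_in = Z1 || (Z2 + Z3) = 0.04124 + j3.505 Ω = 3.506∠89.3° Ω.
Step 5 — Source phasor: V = 26.8∠45.0° V = 18.95 + j18.95 V.
Step 6 — Ohm's law: I = V / Z_total = (18.95 + j18.95) / (0.04124 + j3.505) = 5.469 - j5.342 A.
Step 7 — Convert to polar: |I| = 7.645 A, ∠I = -44.3°.

I = 7.645∠-44.3° A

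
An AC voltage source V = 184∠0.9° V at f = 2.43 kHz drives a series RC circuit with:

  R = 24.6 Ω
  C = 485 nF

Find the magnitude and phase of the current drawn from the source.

Step 1 — Angular frequency: ω = 2π·f = 2π·2430 = 1.527e+04 rad/s.
Step 2 — Component impedances:
  R: Z = R = 24.6 Ω
  C: Z = 1/(jωC) = -j/(ω·C) = 0 - j135 Ω
Step 3 — Series combination: Z_total = R + C = 24.6 - j135 Ω = 137.3∠-79.7° Ω.
Step 4 — Source phasor: V = 184∠0.9° V = 184 + j2.89 V.
Step 5 — Ohm's law: I = V / Z_total = (184 + j2.89) / (24.6 - j135) = 0.2195 + j1.322 A.
Step 6 — Convert to polar: |I| = 1.34 A, ∠I = 80.6°.

I = 1.34∠80.6° A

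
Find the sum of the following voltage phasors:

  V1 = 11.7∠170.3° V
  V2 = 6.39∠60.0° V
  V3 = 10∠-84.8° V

Step 1 — Convert each phasor to rectangular form:
  V1 = 11.7·(cos(170.3°) + j·sin(170.3°)) = -11.53 + j1.971 V
  V2 = 6.39·(cos(60.0°) + j·sin(60.0°)) = 3.195 + j5.534 V
  V3 = 10·(cos(-84.8°) + j·sin(-84.8°)) = 0.9063 - j9.959 V
Step 2 — Sum components: V_total = -7.431 - j2.454 V.
Step 3 — Convert to polar: |V_total| = 7.826 V, ∠V_total = -161.7°.

V_total = 7.826∠-161.7° V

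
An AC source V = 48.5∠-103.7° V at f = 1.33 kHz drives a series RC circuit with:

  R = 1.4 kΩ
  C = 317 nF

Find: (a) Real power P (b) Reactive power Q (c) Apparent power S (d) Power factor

Step 1 — Angular frequency: ω = 2π·f = 2π·1330 = 8357 rad/s.
Step 2 — Component impedances:
  R: Z = R = 1400 Ω
  C: Z = 1/(jωC) = -j/(ω·C) = 0 - j377.5 Ω
Step 3 — Series combination: Z_total = R + C = 1400 - j377.5 Ω = 1450∠-15.1° Ω.
Step 4 — Source phasor: V = 48.5∠-103.7° V = -11.49 - j47.12 V.
Step 5 — Current: I = V / Z = 0.0008115 - j0.03344 A = 0.03345∠-88.6° A.
Step 6 — Complex power: S = V·I* = 1.566 - j0.4223 VA.
Step 7 — Real power: P = Re(S) = 1.566 W.
Step 8 — Reactive power: Q = Im(S) = -0.4223 VAR.
Step 9 — Apparent power: |S| = 1.622 VA.
Step 10 — Power factor: PF = P/|S| = 0.9655 (leading).

(a) P = 1.566 W  (b) Q = -0.4223 VAR  (c) S = 1.622 VA  (d) PF = 0.9655 (leading)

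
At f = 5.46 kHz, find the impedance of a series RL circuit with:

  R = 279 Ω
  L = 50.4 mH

Step 1 — Angular frequency: ω = 2π·f = 2π·5460 = 3.431e+04 rad/s.
Step 2 — Component impedances:
  R: Z = R = 279 Ω
  L: Z = jωL = j·3.431e+04·0.0504 = 0 + j1729 Ω
Step 3 — Series combination: Z_total = R + L = 279 + j1729 Ω = 1751∠80.8° Ω.

Z = 279 + j1729 Ω = 1751∠80.8° Ω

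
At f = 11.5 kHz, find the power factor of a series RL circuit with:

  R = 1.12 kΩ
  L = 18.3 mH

Step 1 — Angular frequency: ω = 2π·f = 2π·1.15e+04 = 7.226e+04 rad/s.
Step 2 — Component impedances:
  R: Z = R = 1120 Ω
  L: Z = jωL = j·7.226e+04·0.0183 = 0 + j1322 Ω
Step 3 — Series combination: Z_total = R + L = 1120 + j1322 Ω = 1733∠49.7° Ω.
Step 4 — Power factor: PF = cos(φ) = Re(Z)/|Z| = 1120/1733 = 0.6463.
Step 5 — Type: Im(Z) = 1322 ⇒ lagging (phase φ = 49.7°).

PF = 0.6463 (lagging, φ = 49.7°)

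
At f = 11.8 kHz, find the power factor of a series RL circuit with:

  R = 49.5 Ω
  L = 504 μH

Step 1 — Angular frequency: ω = 2π·f = 2π·1.18e+04 = 7.414e+04 rad/s.
Step 2 — Component impedances:
  R: Z = R = 49.5 Ω
  L: Z = jωL = j·7.414e+04·0.000504 = 0 + j37.37 Ω
Step 3 — Series combination: Z_total = R + L = 49.5 + j37.37 Ω = 62.02∠37.0° Ω.
Step 4 — Power factor: PF = cos(φ) = Re(Z)/|Z| = 49.5/62.02 = 0.7981.
Step 5 — Type: Im(Z) = 37.37 ⇒ lagging (phase φ = 37.0°).

PF = 0.7981 (lagging, φ = 37.0°)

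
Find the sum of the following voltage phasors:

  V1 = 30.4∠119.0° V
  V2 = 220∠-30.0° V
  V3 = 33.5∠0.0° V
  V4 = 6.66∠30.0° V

Step 1 — Convert each phasor to rectangular form:
  V1 = 30.4·(cos(119.0°) + j·sin(119.0°)) = -14.74 + j26.59 V
  V2 = 220·(cos(-30.0°) + j·sin(-30.0°)) = 190.5 - j110 V
  V3 = 33.5·(cos(0.0°) + j·sin(0.0°)) = 33.5 V
  V4 = 6.66·(cos(30.0°) + j·sin(30.0°)) = 5.768 + j3.33 V
Step 2 — Sum components: V_total = 215.1 - j80.08 V.
Step 3 — Convert to polar: |V_total| = 229.5 V, ∠V_total = -20.4°.

V_total = 229.5∠-20.4° V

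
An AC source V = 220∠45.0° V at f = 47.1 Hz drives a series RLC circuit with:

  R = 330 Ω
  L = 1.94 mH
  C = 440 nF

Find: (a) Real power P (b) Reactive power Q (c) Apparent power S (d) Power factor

Step 1 — Angular frequency: ω = 2π·f = 2π·47.1 = 295.9 rad/s.
Step 2 — Component impedances:
  R: Z = R = 330 Ω
  L: Z = jωL = j·295.9·0.00194 = 0 + j0.5741 Ω
  C: Z = 1/(jωC) = -j/(ω·C) = 0 - j7680 Ω
Step 3 — Series combination: Z_total = R + L + C = 330 - j7679 Ω = 7686∠-87.5° Ω.
Step 4 — Source phasor: V = 220∠45.0° V = 155.6 + j155.6 V.
Step 5 — Current: I = V / Z = -0.01935 + j0.02109 A = 0.02862∠132.5° A.
Step 6 — Complex power: S = V·I* = 0.2704 - j6.291 VA.
Step 7 — Real power: P = Re(S) = 0.2704 W.
Step 8 — Reactive power: Q = Im(S) = -6.291 VAR.
Step 9 — Apparent power: |S| = 6.297 VA.
Step 10 — Power factor: PF = P/|S| = 0.04293 (leading).

(a) P = 0.2704 W  (b) Q = -6.291 VAR  (c) S = 6.297 VA  (d) PF = 0.04293 (leading)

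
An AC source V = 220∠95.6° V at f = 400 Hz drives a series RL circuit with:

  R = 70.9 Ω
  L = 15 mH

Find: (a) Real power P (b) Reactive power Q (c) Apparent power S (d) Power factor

Step 1 — Angular frequency: ω = 2π·f = 2π·400 = 2513 rad/s.
Step 2 — Component impedances:
  R: Z = R = 70.9 Ω
  L: Z = jωL = j·2513·0.015 = 0 + j37.7 Ω
Step 3 — Series combination: Z_total = R + L = 70.9 + j37.7 Ω = 80.3∠28.0° Ω.
Step 4 — Source phasor: V = 220∠95.6° V = -21.47 + j219 V.
Step 5 — Current: I = V / Z = 1.044 + j2.533 A = 2.74∠67.6° A.
Step 6 — Complex power: S = V·I* = 532.2 + j283 VA.
Step 7 — Real power: P = Re(S) = 532.2 W.
Step 8 — Reactive power: Q = Im(S) = 283 VAR.
Step 9 — Apparent power: |S| = 602.7 VA.
Step 10 — Power factor: PF = P/|S| = 0.8829 (lagging).

(a) P = 532.2 W  (b) Q = 283 VAR  (c) S = 602.7 VA  (d) PF = 0.8829 (lagging)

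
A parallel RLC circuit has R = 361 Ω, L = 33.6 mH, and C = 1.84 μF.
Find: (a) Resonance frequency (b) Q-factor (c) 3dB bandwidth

Step 1 — Resonance: ω₀ = 1/√(LC) = 1/√(0.0336·1.84e-06) = 4022 rad/s.
Step 2 — f₀ = ω₀/(2π) = 640.1 Hz.
Step 3 — Parallel Q: Q = R/(ω₀L) = 361/(4022·0.0336) = 2.671.
Step 4 — Bandwidth: Δω = ω₀/Q = 1505 rad/s; BW = Δω/(2π) = 239.6 Hz.

(a) f₀ = 640.1 Hz  (b) Q = 2.671  (c) BW = 239.6 Hz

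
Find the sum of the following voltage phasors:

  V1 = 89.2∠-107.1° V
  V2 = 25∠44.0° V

Step 1 — Convert each phasor to rectangular form:
  V1 = 89.2·(cos(-107.1°) + j·sin(-107.1°)) = -26.23 - j85.26 V
  V2 = 25·(cos(44.0°) + j·sin(44.0°)) = 17.98 + j17.37 V
Step 2 — Sum components: V_total = -8.245 - j67.89 V.
Step 3 — Convert to polar: |V_total| = 68.39 V, ∠V_total = -96.9°.

V_total = 68.39∠-96.9° V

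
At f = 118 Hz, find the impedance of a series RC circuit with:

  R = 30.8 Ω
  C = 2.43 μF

Step 1 — Angular frequency: ω = 2π·f = 2π·118 = 741.4 rad/s.
Step 2 — Component impedances:
  R: Z = R = 30.8 Ω
  C: Z = 1/(jωC) = -j/(ω·C) = 0 - j555 Ω
Step 3 — Series combination: Z_total = R + C = 30.8 - j555 Ω = 555.9∠-86.8° Ω.

Z = 30.8 - j555 Ω = 555.9∠-86.8° Ω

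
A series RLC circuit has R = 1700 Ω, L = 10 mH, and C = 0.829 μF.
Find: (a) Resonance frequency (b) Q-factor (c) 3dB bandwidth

Step 1 — Resonance: ω₀ = 1/√(LC) = 1/√(0.01·8.29e-07) = 1.098e+04 rad/s.
Step 2 — f₀ = ω₀/(2π) = 1748 Hz.
Step 3 — Series Q: Q = ω₀L/R = 1.098e+04·0.01/1700 = 0.06461.
Step 4 — Bandwidth: Δω = ω₀/Q = 1.7e+05 rad/s; BW = Δω/(2π) = 2.706e+04 Hz.

(a) f₀ = 1748 Hz  (b) Q = 0.06461  (c) BW = 2.706e+04 Hz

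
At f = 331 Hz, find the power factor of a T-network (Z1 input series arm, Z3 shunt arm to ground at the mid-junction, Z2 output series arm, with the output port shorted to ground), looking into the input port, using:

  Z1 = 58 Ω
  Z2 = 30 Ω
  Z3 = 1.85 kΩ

Step 1 — Angular frequency: ω = 2π·f = 2π·331 = 2080 rad/s.
Step 2 — Component impedances:
  Z1: Z = R = 58 Ω
  Z2: Z = R = 30 Ω
  Z3: Z = R = 1850 Ω
Step 3 — With the output port shorted to ground, the output series arm Z2 runs from the junction to ground; the shunt arm Z3 also runs from the junction to ground. They appear in parallel: Z3 || Z2 = 29.52 Ω.
Step 4 — Series with input arm Z1: Z_in = Z1 + (Z3 || Z2) = 87.52 Ω = 87.52∠0.0° Ω.
Step 5 — Power factor: PF = cos(φ) = Re(Z)/|Z| = 87.52/87.52 = 1.
Step 6 — Type: Im(Z) = 0 ⇒ unity (phase φ = 0.0°).

PF = 1 (unity, φ = 0.0°)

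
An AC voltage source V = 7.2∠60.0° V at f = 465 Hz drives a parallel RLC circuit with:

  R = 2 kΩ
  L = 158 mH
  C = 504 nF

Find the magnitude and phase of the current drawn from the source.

Step 1 — Angular frequency: ω = 2π·f = 2π·465 = 2922 rad/s.
Step 2 — Component impedances:
  R: Z = R = 2000 Ω
  L: Z = jωL = j·2922·0.158 = 0 + j461.6 Ω
  C: Z = 1/(jωC) = -j/(ω·C) = 0 - j679.1 Ω
Step 3 — Parallel combination: 1/Z_total = 1/R + 1/L + 1/C; Z_total = 683.7 + j948.7 Ω = 1169∠54.2° Ω.
Step 4 — Source phasor: V = 7.2∠60.0° V = 3.6 + j6.235 V.
Step 5 — Ohm's law: I = V / Z_total = (3.6 + j6.235) / (683.7 + j948.7) = 0.006126 + j0.0006203 A.
Step 6 — Convert to polar: |I| = 0.006157 A, ∠I = 5.8°.

I = 0.006157∠5.8° A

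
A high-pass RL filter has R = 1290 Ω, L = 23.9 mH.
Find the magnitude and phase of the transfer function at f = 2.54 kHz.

Step 1 — Angular frequency: ω = 2π·2540 = 1.596e+04 rad/s.
Step 2 — Transfer function: H(jω) = jωL/(R + jωL).
Step 3 — Numerator jωL = j·381.4; denominator R + jωL = 1290 + j381.4.
Step 4 — H = 0.0804 + j0.2719.
Step 5 — Magnitude: |H| = 0.2835 (-10.9 dB); phase: φ = 73.5°.

|H| = 0.2835 (-10.9 dB), φ = 73.5°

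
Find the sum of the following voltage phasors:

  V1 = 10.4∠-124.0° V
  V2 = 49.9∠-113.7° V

Step 1 — Convert each phasor to rectangular form:
  V1 = 10.4·(cos(-124.0°) + j·sin(-124.0°)) = -5.816 - j8.622 V
  V2 = 49.9·(cos(-113.7°) + j·sin(-113.7°)) = -20.06 - j45.69 V
Step 2 — Sum components: V_total = -25.87 - j54.31 V.
Step 3 — Convert to polar: |V_total| = 60.16 V, ∠V_total = -115.5°.

V_total = 60.16∠-115.5° V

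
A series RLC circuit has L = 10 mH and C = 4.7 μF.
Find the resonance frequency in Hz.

Step 1 — Resonance condition Im(Z)=0 gives ω₀ = 1/√(LC).
Step 2 — ω₀ = 1/√(0.01·4.7e-06) = 4613 rad/s.
Step 3 — f₀ = ω₀/(2π) = 734.1 Hz.

f₀ = 734.1 Hz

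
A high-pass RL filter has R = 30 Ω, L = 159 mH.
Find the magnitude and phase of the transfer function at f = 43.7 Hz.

Step 1 — Angular frequency: ω = 2π·43.7 = 274.6 rad/s.
Step 2 — Transfer function: H(jω) = jωL/(R + jωL).
Step 3 — Numerator jωL = j·43.66; denominator R + jωL = 30 + j43.66.
Step 4 — H = 0.6793 + j0.4668.
Step 5 — Magnitude: |H| = 0.8242 (-1.7 dB); phase: φ = 34.5°.

|H| = 0.8242 (-1.7 dB), φ = 34.5°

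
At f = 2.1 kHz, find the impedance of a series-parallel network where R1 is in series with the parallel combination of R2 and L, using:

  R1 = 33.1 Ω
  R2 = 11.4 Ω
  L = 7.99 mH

Step 1 — Angular frequency: ω = 2π·f = 2π·2100 = 1.319e+04 rad/s.
Step 2 — Component impedances:
  R1: Z = R = 33.1 Ω
  R2: Z = R = 11.4 Ω
  L: Z = jωL = j·1.319e+04·0.00799 = 0 + j105.4 Ω
Step 3 — Parallel branch: R2 || L = 1/(1/R2 + 1/L) = 11.27 + j1.218 Ω.
Step 4 — Series with R1: Z_total = R1 + (R2 || L) = 44.37 + j1.218 Ω = 44.38∠1.6° Ω.

Z = 44.37 + j1.218 Ω = 44.38∠1.6° Ω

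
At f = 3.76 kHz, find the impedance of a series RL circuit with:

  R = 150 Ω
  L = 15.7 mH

Step 1 — Angular frequency: ω = 2π·f = 2π·3760 = 2.362e+04 rad/s.
Step 2 — Component impedances:
  R: Z = R = 150 Ω
  L: Z = jωL = j·2.362e+04·0.0157 = 0 + j370.9 Ω
Step 3 — Series combination: Z_total = R + L = 150 + j370.9 Ω = 400.1∠68.0° Ω.

Z = 150 + j370.9 Ω = 400.1∠68.0° Ω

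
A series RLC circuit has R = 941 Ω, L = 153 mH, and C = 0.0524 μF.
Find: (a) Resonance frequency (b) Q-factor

Step 1 — Resonance condition Im(Z)=0 gives ω₀ = 1/√(LC).
Step 2 — ω₀ = 1/√(0.153·5.24e-08) = 1.117e+04 rad/s.
Step 3 — f₀ = ω₀/(2π) = 1777 Hz.
Step 4 — Series Q: Q = ω₀L/R = 1.117e+04·0.153/941 = 1.816.

(a) f₀ = 1777 Hz  (b) Q = 1.816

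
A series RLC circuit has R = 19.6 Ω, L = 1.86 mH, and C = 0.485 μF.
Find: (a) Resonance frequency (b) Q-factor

Step 1 — Resonance condition Im(Z)=0 gives ω₀ = 1/√(LC).
Step 2 — ω₀ = 1/√(0.00186·4.85e-07) = 3.329e+04 rad/s.
Step 3 — f₀ = ω₀/(2π) = 5299 Hz.
Step 4 — Series Q: Q = ω₀L/R = 3.329e+04·0.00186/19.6 = 3.16.

(a) f₀ = 5299 Hz  (b) Q = 3.16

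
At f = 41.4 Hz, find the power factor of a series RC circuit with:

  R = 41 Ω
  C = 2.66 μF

Step 1 — Angular frequency: ω = 2π·f = 2π·41.4 = 260.1 rad/s.
Step 2 — Component impedances:
  R: Z = R = 41 Ω
  C: Z = 1/(jωC) = -j/(ω·C) = 0 - j1445 Ω
Step 3 — Series combination: Z_total = R + C = 41 - j1445 Ω = 1446∠-88.4° Ω.
Step 4 — Power factor: PF = cos(φ) = Re(Z)/|Z| = 41/1445.8 = 0.02836.
Step 5 — Type: Im(Z) = -1445 ⇒ leading (phase φ = -88.4°).

PF = 0.02836 (leading, φ = -88.4°)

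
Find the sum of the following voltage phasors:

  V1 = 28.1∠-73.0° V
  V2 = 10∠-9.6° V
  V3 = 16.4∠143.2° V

Step 1 — Convert each phasor to rectangular form:
  V1 = 28.1·(cos(-73.0°) + j·sin(-73.0°)) = 8.216 - j26.87 V
  V2 = 10·(cos(-9.6°) + j·sin(-9.6°)) = 9.86 - j1.668 V
  V3 = 16.4·(cos(143.2°) + j·sin(143.2°)) = -13.13 + j9.824 V
Step 2 — Sum components: V_total = 4.944 - j18.72 V.
Step 3 — Convert to polar: |V_total| = 19.36 V, ∠V_total = -75.2°.

V_total = 19.36∠-75.2° V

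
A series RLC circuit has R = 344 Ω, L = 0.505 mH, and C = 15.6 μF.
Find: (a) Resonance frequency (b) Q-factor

Step 1 — Resonance condition Im(Z)=0 gives ω₀ = 1/√(LC).
Step 2 — ω₀ = 1/√(0.000505·1.56e-05) = 1.127e+04 rad/s.
Step 3 — f₀ = ω₀/(2π) = 1793 Hz.
Step 4 — Series Q: Q = ω₀L/R = 1.127e+04·0.000505/344 = 0.01654.

(a) f₀ = 1793 Hz  (b) Q = 0.01654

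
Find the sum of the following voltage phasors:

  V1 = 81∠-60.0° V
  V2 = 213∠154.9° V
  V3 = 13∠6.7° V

Step 1 — Convert each phasor to rectangular form:
  V1 = 81·(cos(-60.0°) + j·sin(-60.0°)) = 40.5 - j70.15 V
  V2 = 213·(cos(154.9°) + j·sin(154.9°)) = -192.9 + j90.35 V
  V3 = 13·(cos(6.7°) + j·sin(6.7°)) = 12.91 + j1.517 V
Step 2 — Sum components: V_total = -139.5 + j21.72 V.
Step 3 — Convert to polar: |V_total| = 141.2 V, ∠V_total = 171.1°.

V_total = 141.2∠171.1° V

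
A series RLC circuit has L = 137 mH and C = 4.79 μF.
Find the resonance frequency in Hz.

Step 1 — Resonance condition Im(Z)=0 gives ω₀ = 1/√(LC).
Step 2 — ω₀ = 1/√(0.137·4.79e-06) = 1234 rad/s.
Step 3 — f₀ = ω₀/(2π) = 196.5 Hz.

f₀ = 196.5 Hz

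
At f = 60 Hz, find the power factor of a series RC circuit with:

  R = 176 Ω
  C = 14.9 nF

Step 1 — Angular frequency: ω = 2π·f = 2π·60 = 377 rad/s.
Step 2 — Component impedances:
  R: Z = R = 176 Ω
  C: Z = 1/(jωC) = -j/(ω·C) = 0 - j1.78e+05 Ω
Step 3 — Series combination: Z_total = R + C = 176 - j1.78e+05 Ω = 1.78e+05∠-89.9° Ω.
Step 4 — Power factor: PF = cos(φ) = Re(Z)/|Z| = 176/1.7803e+05 = 0.0009886.
Step 5 — Type: Im(Z) = -1.78e+05 ⇒ leading (phase φ = -89.9°).

PF = 0.0009886 (leading, φ = -89.9°)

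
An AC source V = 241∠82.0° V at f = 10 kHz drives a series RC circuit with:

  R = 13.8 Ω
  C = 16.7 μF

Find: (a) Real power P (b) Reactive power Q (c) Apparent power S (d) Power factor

Step 1 — Angular frequency: ω = 2π·f = 2π·1e+04 = 6.283e+04 rad/s.
Step 2 — Component impedances:
  R: Z = R = 13.8 Ω
  C: Z = 1/(jωC) = -j/(ω·C) = 0 - j0.953 Ω
Step 3 — Series combination: Z_total = R + C = 13.8 - j0.953 Ω = 13.83∠-4.0° Ω.
Step 4 — Source phasor: V = 241∠82.0° V = 33.54 + j238.7 V.
Step 5 — Current: I = V / Z = 1.23 + j17.38 A = 17.42∠86.0° A.
Step 6 — Complex power: S = V·I* = 4189 - j289.3 VA.
Step 7 — Real power: P = Re(S) = 4189 W.
Step 8 — Reactive power: Q = Im(S) = -289.3 VAR.
Step 9 — Apparent power: |S| = 4199 VA.
Step 10 — Power factor: PF = P/|S| = 0.9976 (leading).

(a) P = 4189 W  (b) Q = -289.3 VAR  (c) S = 4199 VA  (d) PF = 0.9976 (leading)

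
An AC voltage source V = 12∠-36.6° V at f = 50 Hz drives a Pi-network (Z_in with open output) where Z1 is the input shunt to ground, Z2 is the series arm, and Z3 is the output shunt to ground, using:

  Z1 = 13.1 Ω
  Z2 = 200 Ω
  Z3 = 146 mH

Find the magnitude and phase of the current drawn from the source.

Step 1 — Angular frequency: ω = 2π·f = 2π·50 = 314.2 rad/s.
Step 2 — Component impedances:
  Z1: Z = R = 13.1 Ω
  Z2: Z = R = 200 Ω
  Z3: Z = jωL = j·314.2·0.146 = 0 + j45.87 Ω
Step 3 — With open output, the series arm Z2 and the output shunt Z3 appear in series to ground: Z2 + Z3 = 200 + j45.87 Ω.
Step 4 — Parallel with input shunt Z1: Z_in = Z1 || (Z2 + Z3) = 12.33 + j0.1657 Ω = 12.33∠0.8° Ω.
Step 5 — Source phasor: V = 12∠-36.6° V = 9.634 - j7.155 V.
Step 6 — Ohm's law: I = V / Z_total = (9.634 - j7.155) / (12.33 + j0.1657) = 0.7734 - j0.5906 A.
Step 7 — Convert to polar: |I| = 0.9731 A, ∠I = -37.4°.

I = 0.9731∠-37.4° A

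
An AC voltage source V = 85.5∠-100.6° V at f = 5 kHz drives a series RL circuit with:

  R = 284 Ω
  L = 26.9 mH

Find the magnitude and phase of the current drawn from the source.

Step 1 — Angular frequency: ω = 2π·f = 2π·5000 = 3.142e+04 rad/s.
Step 2 — Component impedances:
  R: Z = R = 284 Ω
  L: Z = jωL = j·3.142e+04·0.0269 = 0 + j845.1 Ω
Step 3 — Series combination: Z_total = R + L = 284 + j845.1 Ω = 891.5∠71.4° Ω.
Step 4 — Source phasor: V = 85.5∠-100.6° V = -15.73 - j84.04 V.
Step 5 — Ohm's law: I = V / Z_total = (-15.73 - j84.04) / (284 + j845.1) = -0.09497 - j0.01331 A.
Step 6 — Convert to polar: |I| = 0.0959 A, ∠I = -172.0°.

I = 0.0959∠-172.0° A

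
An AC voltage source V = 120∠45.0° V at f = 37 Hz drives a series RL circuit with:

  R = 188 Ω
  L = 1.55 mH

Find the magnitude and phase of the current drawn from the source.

Step 1 — Angular frequency: ω = 2π·f = 2π·37 = 232.5 rad/s.
Step 2 — Component impedances:
  R: Z = R = 188 Ω
  L: Z = jωL = j·232.5·0.00155 = 0 + j0.3603 Ω
Step 3 — Series combination: Z_total = R + L = 188 + j0.3603 Ω = 188∠0.1° Ω.
Step 4 — Source phasor: V = 120∠45.0° V = 84.85 + j84.85 V.
Step 5 — Ohm's law: I = V / Z_total = (84.85 + j84.85) / (188 + j0.3603) = 0.4522 + j0.4505 A.
Step 6 — Convert to polar: |I| = 0.6383 A, ∠I = 44.9°.

I = 0.6383∠44.9° A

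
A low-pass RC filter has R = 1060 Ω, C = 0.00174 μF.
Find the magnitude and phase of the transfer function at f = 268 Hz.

Step 1 — Angular frequency: ω = 2π·268 = 1684 rad/s.
Step 2 — Transfer function: H(jω) = 1/(1 + jωRC).
Step 3 — Denominator: 1 + jωRC = 1 + j·1684·1060·1.74e-09 = 1 + j0.003106.
Step 4 — H = 1 - j0.003106.
Step 5 — Magnitude: |H| = 1 (-0.0 dB); phase: φ = -0.2°.

|H| = 1 (-0.0 dB), φ = -0.2°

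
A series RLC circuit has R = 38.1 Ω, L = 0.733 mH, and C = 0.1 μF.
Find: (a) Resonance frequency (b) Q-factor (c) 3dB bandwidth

Step 1 — Resonance: ω₀ = 1/√(LC) = 1/√(0.000733·1e-07) = 1.168e+05 rad/s.
Step 2 — f₀ = ω₀/(2π) = 1.859e+04 Hz.
Step 3 — Series Q: Q = ω₀L/R = 1.168e+05·0.000733/38.1 = 2.247.
Step 4 — Bandwidth: Δω = ω₀/Q = 5.198e+04 rad/s; BW = Δω/(2π) = 8273 Hz.

(a) f₀ = 1.859e+04 Hz  (b) Q = 2.247  (c) BW = 8273 Hz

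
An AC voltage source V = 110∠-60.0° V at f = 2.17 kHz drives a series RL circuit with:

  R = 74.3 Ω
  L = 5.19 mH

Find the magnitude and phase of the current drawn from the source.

Step 1 — Angular frequency: ω = 2π·f = 2π·2170 = 1.363e+04 rad/s.
Step 2 — Component impedances:
  R: Z = R = 74.3 Ω
  L: Z = jωL = j·1.363e+04·0.00519 = 0 + j70.76 Ω
Step 3 — Series combination: Z_total = R + L = 74.3 + j70.76 Ω = 102.6∠43.6° Ω.
Step 4 — Source phasor: V = 110∠-60.0° V = 55 - j95.26 V.
Step 5 — Ohm's law: I = V / Z_total = (55 - j95.26) / (74.3 + j70.76) = -0.2521 - j1.042 A.
Step 6 — Convert to polar: |I| = 1.072 A, ∠I = -103.6°.

I = 1.072∠-103.6° A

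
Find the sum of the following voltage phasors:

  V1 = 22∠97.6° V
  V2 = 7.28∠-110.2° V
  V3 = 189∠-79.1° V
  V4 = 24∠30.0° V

Step 1 — Convert each phasor to rectangular form:
  V1 = 22·(cos(97.6°) + j·sin(97.6°)) = -2.91 + j21.81 V
  V2 = 7.28·(cos(-110.2°) + j·sin(-110.2°)) = -2.514 - j6.832 V
  V3 = 189·(cos(-79.1°) + j·sin(-79.1°)) = 35.74 - j185.6 V
  V4 = 24·(cos(30.0°) + j·sin(30.0°)) = 20.78 + j12 V
Step 2 — Sum components: V_total = 51.1 - j158.6 V.
Step 3 — Convert to polar: |V_total| = 166.6 V, ∠V_total = -72.1°.

V_total = 166.6∠-72.1° V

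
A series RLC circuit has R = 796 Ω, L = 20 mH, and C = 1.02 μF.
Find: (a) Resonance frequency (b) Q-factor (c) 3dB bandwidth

Step 1 — Resonance: ω₀ = 1/√(LC) = 1/√(0.02·1.02e-06) = 7001 rad/s.
Step 2 — f₀ = ω₀/(2π) = 1114 Hz.
Step 3 — Series Q: Q = ω₀L/R = 7001·0.02/796 = 0.1759.
Step 4 — Bandwidth: Δω = ω₀/Q = 3.98e+04 rad/s; BW = Δω/(2π) = 6334 Hz.

(a) f₀ = 1114 Hz  (b) Q = 0.1759  (c) BW = 6334 Hz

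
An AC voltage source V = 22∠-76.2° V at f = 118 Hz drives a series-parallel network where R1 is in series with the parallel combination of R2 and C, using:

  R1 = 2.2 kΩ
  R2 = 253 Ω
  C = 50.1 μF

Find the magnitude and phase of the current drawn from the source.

Step 1 — Angular frequency: ω = 2π·f = 2π·118 = 741.4 rad/s.
Step 2 — Component impedances:
  R1: Z = R = 2200 Ω
  R2: Z = R = 253 Ω
  C: Z = 1/(jωC) = -j/(ω·C) = 0 - j26.92 Ω
Step 3 — Parallel branch: R2 || C = 1/(1/R2 + 1/C) = 2.833 - j26.62 Ω.
Step 4 — Series with R1: Z_total = R1 + (R2 || C) = 2203 - j26.62 Ω = 2203∠-0.7° Ω.
Step 5 — Source phasor: V = 22∠-76.2° V = 5.248 - j21.36 V.
Step 6 — Ohm's law: I = V / Z_total = (5.248 - j21.36) / (2203 - j26.62) = 0.002499 - j0.009669 A.
Step 7 — Convert to polar: |I| = 0.009986 A, ∠I = -75.5°.

I = 0.009986∠-75.5° A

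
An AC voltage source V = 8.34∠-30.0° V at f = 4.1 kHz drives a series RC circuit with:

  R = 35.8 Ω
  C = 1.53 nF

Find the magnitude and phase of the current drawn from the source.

Step 1 — Angular frequency: ω = 2π·f = 2π·4100 = 2.576e+04 rad/s.
Step 2 — Component impedances:
  R: Z = R = 35.8 Ω
  C: Z = 1/(jωC) = -j/(ω·C) = 0 - j2.537e+04 Ω
Step 3 — Series combination: Z_total = R + C = 35.8 - j2.537e+04 Ω = 2.537e+04∠-89.9° Ω.
Step 4 — Source phasor: V = 8.34∠-30.0° V = 7.223 - j4.17 V.
Step 5 — Ohm's law: I = V / Z_total = (7.223 - j4.17) / (35.8 - j2.537e+04) = 0.0001648 + j0.0002844 A.
Step 6 — Convert to polar: |I| = 0.0003287 A, ∠I = 59.9°.

I = 0.0003287∠59.9° A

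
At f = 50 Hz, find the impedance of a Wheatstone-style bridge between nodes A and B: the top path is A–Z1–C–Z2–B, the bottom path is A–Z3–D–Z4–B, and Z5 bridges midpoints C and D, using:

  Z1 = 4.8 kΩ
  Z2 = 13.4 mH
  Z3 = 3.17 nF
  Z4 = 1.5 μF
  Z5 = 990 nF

Step 1 — Angular frequency: ω = 2π·f = 2π·50 = 314.2 rad/s.
Step 2 — Component impedances:
  Z1: Z = R = 4800 Ω
  Z2: Z = jωL = j·314.2·0.0134 = 0 + j4.21 Ω
  Z3: Z = 1/(jωC) = -j/(ω·C) = 0 - j1.004e+06 Ω
  Z4: Z = 1/(jωC) = -j/(ω·C) = 0 - j2122 Ω
  Z5: Z = 1/(jωC) = -j/(ω·C) = 0 - j3215 Ω
Step 3 — Bridge requires nodal analysis (the Z5 bridge couples midpoints C and D, so the two paths cannot be reduced to a simple series/parallel combination). Setting node B to ground and injecting 1 A at node A, the 3-node admittance system at A, C, D solves to V_A = Z_AB = 4800 - j18.7 Ω = 4800∠-0.2° Ω.

Z = 4800 - j18.7 Ω = 4800∠-0.2° Ω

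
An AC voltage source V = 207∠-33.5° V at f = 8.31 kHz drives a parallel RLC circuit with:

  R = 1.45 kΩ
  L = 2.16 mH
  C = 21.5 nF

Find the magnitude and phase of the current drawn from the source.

Step 1 — Angular frequency: ω = 2π·f = 2π·8310 = 5.221e+04 rad/s.
Step 2 — Component impedances:
  R: Z = R = 1450 Ω
  L: Z = jωL = j·5.221e+04·0.00216 = 0 + j112.8 Ω
  C: Z = 1/(jωC) = -j/(ω·C) = 0 - j890.8 Ω
Step 3 — Parallel combination: 1/Z_total = 1/R + 1/L + 1/C; Z_total = 11.41 + j128.1 Ω = 128.6∠84.9° Ω.
Step 4 — Source phasor: V = 207∠-33.5° V = 172.6 - j114.3 V.
Step 5 — Ohm's law: I = V / Z_total = (172.6 - j114.3) / (11.41 + j128.1) = -0.7657 - j1.416 A.
Step 6 — Convert to polar: |I| = 1.609 A, ∠I = -118.4°.

I = 1.609∠-118.4° A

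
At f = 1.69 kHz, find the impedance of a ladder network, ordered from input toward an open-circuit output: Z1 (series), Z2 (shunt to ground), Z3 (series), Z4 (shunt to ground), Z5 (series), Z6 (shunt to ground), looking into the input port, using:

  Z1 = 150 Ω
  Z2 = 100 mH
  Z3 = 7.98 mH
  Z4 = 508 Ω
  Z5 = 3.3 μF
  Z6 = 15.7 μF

Step 1 — Angular frequency: ω = 2π·f = 2π·1690 = 1.062e+04 rad/s.
Step 2 — Component impedances:
  Z1: Z = R = 150 Ω
  Z2: Z = jωL = j·1.062e+04·0.1 = 0 + j1062 Ω
  Z3: Z = jωL = j·1.062e+04·0.00798 = 0 + j84.74 Ω
  Z4: Z = R = 508 Ω
  Z5: Z = 1/(jωC) = -j/(ω·C) = 0 - j28.54 Ω
  Z6: Z = 1/(jωC) = -j/(ω·C) = 0 - j5.998 Ω
Step 3 — Ladder network (open output): work backward from the far end, alternating series and parallel combinations. Z_in = 152.1 + j48.08 Ω = 159.5∠17.5° Ω.

Z = 152.1 + j48.08 Ω = 159.5∠17.5° Ω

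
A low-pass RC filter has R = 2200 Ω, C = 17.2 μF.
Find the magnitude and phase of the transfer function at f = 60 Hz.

Step 1 — Angular frequency: ω = 2π·60 = 377 rad/s.
Step 2 — Transfer function: H(jω) = 1/(1 + jωRC).
Step 3 — Denominator: 1 + jωRC = 1 + j·377·2200·1.72e-05 = 1 + j14.27.
Step 4 — H = 0.00489 - j0.06976.
Step 5 — Magnitude: |H| = 0.06993 (-23.1 dB); phase: φ = -86.0°.

|H| = 0.06993 (-23.1 dB), φ = -86.0°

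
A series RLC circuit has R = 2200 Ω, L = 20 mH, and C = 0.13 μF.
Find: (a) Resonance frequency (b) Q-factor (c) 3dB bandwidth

Step 1 — Resonance: ω₀ = 1/√(LC) = 1/√(0.02·1.3e-07) = 1.961e+04 rad/s.
Step 2 — f₀ = ω₀/(2π) = 3121 Hz.
Step 3 — Series Q: Q = ω₀L/R = 1.961e+04·0.02/2200 = 0.1783.
Step 4 — Bandwidth: Δω = ω₀/Q = 1.1e+05 rad/s; BW = Δω/(2π) = 1.751e+04 Hz.

(a) f₀ = 3121 Hz  (b) Q = 0.1783  (c) BW = 1.751e+04 Hz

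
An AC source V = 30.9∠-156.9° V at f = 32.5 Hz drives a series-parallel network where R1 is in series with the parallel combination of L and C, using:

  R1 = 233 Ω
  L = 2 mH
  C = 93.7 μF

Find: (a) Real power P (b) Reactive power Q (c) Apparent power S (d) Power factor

Step 1 — Angular frequency: ω = 2π·f = 2π·32.5 = 204.2 rad/s.
Step 2 — Component impedances:
  R1: Z = R = 233 Ω
  L: Z = jωL = j·204.2·0.002 = 0 + j0.4084 Ω
  C: Z = 1/(jωC) = -j/(ω·C) = 0 - j52.26 Ω
Step 3 — Parallel branch: L || C = 1/(1/L + 1/C) = 0 + j0.4116 Ω.
Step 4 — Series with R1: Z_total = R1 + (L || C) = 233 + j0.4116 Ω = 233∠0.1° Ω.
Step 5 — Source phasor: V = 30.9∠-156.9° V = -28.42 - j12.12 V.
Step 6 — Current: I = V / Z = -0.1221 - j0.05182 A = 0.1326∠-157.0° A.
Step 7 — Complex power: S = V·I* = 4.098 + j0.007239 VA.
Step 8 — Real power: P = Re(S) = 4.098 W.
Step 9 — Reactive power: Q = Im(S) = 0.007239 VAR.
Step 10 — Apparent power: |S| = 4.098 VA.
Step 11 — Power factor: PF = P/|S| = 1 (lagging).

(a) P = 4.098 W  (b) Q = 0.007239 VAR  (c) S = 4.098 VA  (d) PF = 1 (lagging)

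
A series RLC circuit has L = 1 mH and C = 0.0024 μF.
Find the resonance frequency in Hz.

Step 1 — Resonance condition Im(Z)=0 gives ω₀ = 1/√(LC).
Step 2 — ω₀ = 1/√(0.001·2.4e-09) = 6.455e+05 rad/s.
Step 3 — f₀ = ω₀/(2π) = 1.027e+05 Hz.

f₀ = 1.027e+05 Hz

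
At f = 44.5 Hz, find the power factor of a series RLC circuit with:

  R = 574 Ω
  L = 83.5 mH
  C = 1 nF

Step 1 — Angular frequency: ω = 2π·f = 2π·44.5 = 279.6 rad/s.
Step 2 — Component impedances:
  R: Z = R = 574 Ω
  L: Z = jωL = j·279.6·0.0835 = 0 + j23.35 Ω
  C: Z = 1/(jωC) = -j/(ω·C) = 0 - j3.577e+06 Ω
Step 3 — Series combination: Z_total = R + L + C = 574 - j3.576e+06 Ω = 3.576e+06∠-90.0° Ω.
Step 4 — Power factor: PF = cos(φ) = Re(Z)/|Z| = 574/3.576e+06 = 0.0001605.
Step 5 — Type: Im(Z) = -3.576e+06 ⇒ leading (phase φ = -90.0°).

PF = 0.0001605 (leading, φ = -90.0°)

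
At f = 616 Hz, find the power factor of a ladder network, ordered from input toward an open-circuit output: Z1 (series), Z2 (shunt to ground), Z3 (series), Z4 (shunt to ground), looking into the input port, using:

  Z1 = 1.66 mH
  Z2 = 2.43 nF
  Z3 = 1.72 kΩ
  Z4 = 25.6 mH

Step 1 — Angular frequency: ω = 2π·f = 2π·616 = 3870 rad/s.
Step 2 — Component impedances:
  Z1: Z = jωL = j·3870·0.00166 = 0 + j6.425 Ω
  Z2: Z = 1/(jωC) = -j/(ω·C) = 0 - j1.063e+05 Ω
  Z3: Z = R = 1720 Ω
  Z4: Z = jωL = j·3870·0.0256 = 0 + j99.08 Ω
Step 3 — Ladder network (open output): work backward from the far end, alternating series and parallel combinations. Z_in = 1723 + j77.71 Ω = 1725∠2.6° Ω.
Step 4 — Power factor: PF = cos(φ) = Re(Z)/|Z| = 1722.8/1724.5 = 0.999.
Step 5 — Type: Im(Z) = 77.71 ⇒ lagging (phase φ = 2.6°).

PF = 0.999 (lagging, φ = 2.6°)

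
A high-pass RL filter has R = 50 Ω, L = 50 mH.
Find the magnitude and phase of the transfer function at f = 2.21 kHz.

Step 1 — Angular frequency: ω = 2π·2210 = 1.389e+04 rad/s.
Step 2 — Transfer function: H(jω) = jωL/(R + jωL).
Step 3 — Numerator jωL = j·694.3; denominator R + jωL = 50 + j694.3.
Step 4 — H = 0.9948 + j0.07164.
Step 5 — Magnitude: |H| = 0.9974 (-0.0 dB); phase: φ = 4.1°.

|H| = 0.9974 (-0.0 dB), φ = 4.1°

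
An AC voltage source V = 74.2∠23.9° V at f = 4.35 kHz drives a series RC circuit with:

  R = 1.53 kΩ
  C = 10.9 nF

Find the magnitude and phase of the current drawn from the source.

Step 1 — Angular frequency: ω = 2π·f = 2π·4350 = 2.733e+04 rad/s.
Step 2 — Component impedances:
  R: Z = R = 1530 Ω
  C: Z = 1/(jωC) = -j/(ω·C) = 0 - j3357 Ω
Step 3 — Series combination: Z_total = R + C = 1530 - j3357 Ω = 3689∠-65.5° Ω.
Step 4 — Source phasor: V = 74.2∠23.9° V = 67.84 + j30.06 V.
Step 5 — Ohm's law: I = V / Z_total = (67.84 + j30.06) / (1530 - j3357) = 0.0002121 + j0.02011 A.
Step 6 — Convert to polar: |I| = 0.02011 A, ∠I = 89.4°.

I = 0.02011∠89.4° A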